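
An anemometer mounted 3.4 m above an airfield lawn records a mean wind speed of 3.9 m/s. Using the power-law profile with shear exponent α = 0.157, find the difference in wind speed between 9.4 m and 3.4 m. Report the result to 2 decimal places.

0.68 m/s

Power law: V₂ = V₁ · (z₂/z₁)^α = 3.9 × (2.7647)^0.157 = 4.5751 m/s
ΔV = 4.5751 − 3.9 = 0.6751 m/s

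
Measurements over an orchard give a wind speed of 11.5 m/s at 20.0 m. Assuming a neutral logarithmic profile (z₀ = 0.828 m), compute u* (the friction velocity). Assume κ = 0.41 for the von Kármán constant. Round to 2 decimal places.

Log law: V(z) = (u*/κ) · ln(z/z₀) ⇒ u* = κ · V / ln(z/z₀)
u* = 0.41 × 11.5 / ln(20.0/0.828) = 0.41 × 11.5 / 3.1845
   = 4.7150 / 3.1845 = 1.4806 m/s

u* ≈ 1.48 m/s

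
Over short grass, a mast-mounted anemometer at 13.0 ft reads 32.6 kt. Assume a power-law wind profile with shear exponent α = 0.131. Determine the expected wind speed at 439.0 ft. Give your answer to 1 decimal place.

Power-law profile: V₂ = V₁ · (z₂/z₁)^α
V₂ = 32.6 × (439.0/13.0)^0.131 = 32.6 × (33.7692)^0.131
    = 32.6 × 1.5858 = 51.6956 kt

51.7 kt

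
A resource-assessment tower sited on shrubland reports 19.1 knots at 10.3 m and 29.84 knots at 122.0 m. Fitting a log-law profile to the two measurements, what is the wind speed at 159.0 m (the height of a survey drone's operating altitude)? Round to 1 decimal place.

31.0 knots

Log law: V ∝ ln(z/z₀). From the pair, with r = V₁/V₂ = 0.64008,
ln z₀ = (ln z₁ − r·ln z₂)/(1 − r) = (2.3321 − 0.64008×4.8040)/0.35992 = -2.0638 → z₀ = 0.1270 m
V₃ = V₁ · ln(z₃/z₀)/ln(z₁/z₀) = 19.1 × 7.1327/4.3960 = 30.9909 knots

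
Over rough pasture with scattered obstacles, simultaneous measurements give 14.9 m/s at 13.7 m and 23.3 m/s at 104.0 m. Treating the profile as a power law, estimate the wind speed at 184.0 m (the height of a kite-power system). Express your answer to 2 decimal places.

First find α: α = ln(V₂/V₁)/ln(z₂/z₁) = ln(23.3/14.9)/ln(104.0/13.7) = 0.44709/2.02700 = 0.2206
Extrapolate from 104.0 m to 184.0 m: V₃ = 23.3 × (184.0/104.0)^0.2206 = 23.3 × 1.1341 = 26.4247 m/s

26.42 m/s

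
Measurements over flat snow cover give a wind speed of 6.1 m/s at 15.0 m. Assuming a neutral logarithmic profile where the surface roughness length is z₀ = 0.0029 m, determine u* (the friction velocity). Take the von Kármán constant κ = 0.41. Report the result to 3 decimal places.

Log law: V(z) = (u*/κ) · ln(z/z₀) ⇒ u* = κ · V / ln(z/z₀)
u* = 0.41 × 6.1 / ln(15.0/0.0029) = 0.41 × 6.1 / 8.5511
   = 2.5010 / 8.5511 = 0.2925 m/s

u* ≈ 0.292 m/s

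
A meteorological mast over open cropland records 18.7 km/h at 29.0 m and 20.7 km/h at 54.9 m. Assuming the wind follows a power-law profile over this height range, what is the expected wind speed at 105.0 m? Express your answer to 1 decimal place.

First find α: α = ln(V₂/V₁)/ln(z₂/z₁) = ln(20.7/18.7)/ln(54.9/29.0) = 0.10161/0.63822 = 0.1592
Extrapolate from 54.9 m to 105.0 m: V₃ = 20.7 × (105.0/54.9)^0.1592 = 20.7 × 1.1088 = 22.9513 km/h

23.0 km/h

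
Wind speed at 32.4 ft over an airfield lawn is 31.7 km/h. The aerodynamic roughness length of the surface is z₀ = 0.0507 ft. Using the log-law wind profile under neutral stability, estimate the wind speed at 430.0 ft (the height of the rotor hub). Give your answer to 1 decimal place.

Log law: V(z) ∝ ln(z/z₀), so V₂/V₁ = ln(z₂/z₀) / ln(z₁/z₀).
ln(430.0/0.0507) = 9.0456, ln(32.4/0.0507) = 6.4600
V₂ = 31.7 × 9.0456/6.4600 = 31.7 × 1.4003 = 44.3880 km/h

44.4 km/h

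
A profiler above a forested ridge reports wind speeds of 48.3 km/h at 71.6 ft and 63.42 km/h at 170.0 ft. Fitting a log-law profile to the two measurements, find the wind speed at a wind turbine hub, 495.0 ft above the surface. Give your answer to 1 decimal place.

Log law: V ∝ ln(z/z₀). From the pair, with r = V₁/V₂ = 0.76159,
ln z₀ = (ln z₁ − r·ln z₂)/(1 − r) = (4.2711 − 0.76159×5.1358)/0.23841 = 1.5088 → z₀ = 4.522 ft
V₃ = V₁ · ln(z₃/z₀)/ln(z₁/z₀) = 48.3 × 4.6957/2.7622 = 82.1081 km/h

82.1 km/h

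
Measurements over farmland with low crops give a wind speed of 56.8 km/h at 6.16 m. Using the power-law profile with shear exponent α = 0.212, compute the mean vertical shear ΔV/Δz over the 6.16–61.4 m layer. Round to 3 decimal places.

0.646 km/h/m

Power law: V₂ = V₁ · (z₂/z₁)^α = 56.8 × (9.9675)^0.212 = 92.4802 km/h
ΔV/Δz = (92.4802 − 56.8)/(61.4 − 6.16) = 35.6802/55.2400 = 0.64591 km/h/m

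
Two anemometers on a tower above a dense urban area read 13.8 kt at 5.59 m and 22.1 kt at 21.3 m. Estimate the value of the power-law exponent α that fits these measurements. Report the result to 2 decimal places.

Power law: V₂/V₁ = (z₂/z₁)^α ⇒ α = ln(V₂/V₁) / ln(z₂/z₁)
α = ln(22.1/13.8) / ln(21.3/5.59) = ln(1.6014) / ln(3.8104)
  = 0.47091 / 1.33773 = 0.35202

α ≈ 0.35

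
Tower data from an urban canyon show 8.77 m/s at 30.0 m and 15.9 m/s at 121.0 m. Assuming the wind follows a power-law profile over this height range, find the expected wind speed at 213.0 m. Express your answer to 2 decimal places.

First find α: α = ln(V₂/V₁)/ln(z₂/z₁) = ln(15.9/8.77)/ln(121.0/30.0) = 0.59498/1.39459 = 0.4266
Extrapolate from 121.0 m to 213.0 m: V₃ = 15.9 × (213.0/121.0)^0.4266 = 15.9 × 1.2729 = 20.2384 m/s

20.24 m/s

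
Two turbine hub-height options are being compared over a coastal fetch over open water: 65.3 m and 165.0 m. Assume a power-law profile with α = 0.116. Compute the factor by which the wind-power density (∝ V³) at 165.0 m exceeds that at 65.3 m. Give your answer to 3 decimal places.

1.381

Speed ratio: V_B/V_A = (z_B/z_A)^α = (165.0/65.3)^0.116 = (2.5268)^0.116 = 1.11352
Power-density ratio: P_B/P_A = (V_B/V_A)³ = (1.11352)³ = 1.38069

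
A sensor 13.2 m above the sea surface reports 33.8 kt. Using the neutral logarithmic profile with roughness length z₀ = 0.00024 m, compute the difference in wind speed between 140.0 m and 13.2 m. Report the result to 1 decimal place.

7.3 kt

Log law: V₂ = V₁ · ln(z₂/z₀)/ln(z₁/z₀) = 33.8 × 13.2765/10.9151 = 41.1125 kt
ΔV = 41.1125 − 33.8 = 7.3125 kt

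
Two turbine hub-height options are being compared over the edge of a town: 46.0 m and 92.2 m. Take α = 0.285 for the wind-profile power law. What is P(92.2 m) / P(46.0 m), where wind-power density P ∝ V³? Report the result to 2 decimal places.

1.81

Speed ratio: V_B/V_A = (z_B/z_A)^α = (92.2/46.0)^0.285 = (2.0043)^0.285 = 1.21916
Power-density ratio: P_B/P_A = (V_B/V_A)³ = (1.21916)³ = 1.81212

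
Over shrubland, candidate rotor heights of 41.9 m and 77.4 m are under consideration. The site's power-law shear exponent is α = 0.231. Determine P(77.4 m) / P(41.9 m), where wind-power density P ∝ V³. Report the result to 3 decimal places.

1.530

Speed ratio: V_B/V_A = (z_B/z_A)^α = (77.4/41.9)^0.231 = (1.8473)^0.231 = 1.15231
Power-density ratio: P_B/P_A = (V_B/V_A)³ = (1.15231)³ = 1.53004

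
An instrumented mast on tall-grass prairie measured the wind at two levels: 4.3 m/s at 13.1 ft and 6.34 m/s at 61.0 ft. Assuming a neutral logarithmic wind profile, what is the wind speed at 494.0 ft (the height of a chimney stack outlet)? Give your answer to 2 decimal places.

Log law: V ∝ ln(z/z₀). From the pair, with r = V₁/V₂ = 0.67823,
ln z₀ = (ln z₁ − r·ln z₂)/(1 − r) = (2.5726 − 0.67823×4.1109)/0.32177 = -0.6698 → z₀ = 0.5118 ft
V₃ = V₁ · ln(z₃/z₀)/ln(z₁/z₀) = 4.3 × 6.8723/3.2424 = 9.1139 m/s

9.11 m/s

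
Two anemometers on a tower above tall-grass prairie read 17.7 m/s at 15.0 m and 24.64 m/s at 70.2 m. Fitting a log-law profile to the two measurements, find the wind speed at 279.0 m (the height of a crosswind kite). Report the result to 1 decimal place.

Log law: V ∝ ln(z/z₀). From the pair, with r = V₁/V₂ = 0.71834,
ln z₀ = (ln z₁ − r·ln z₂)/(1 − r) = (2.7081 − 0.71834×4.2513)/0.28166 = -1.2280 → z₀ = 0.2929 m
V₃ = V₁ · ln(z₃/z₀)/ln(z₁/z₀) = 17.7 × 6.8592/3.9361 = 30.8451 m/s

30.8 m/s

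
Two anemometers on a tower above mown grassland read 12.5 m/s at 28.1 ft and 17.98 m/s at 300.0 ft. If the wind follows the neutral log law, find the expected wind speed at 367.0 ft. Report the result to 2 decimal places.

18.45 m/s

Log law: V ∝ ln(z/z₀). From the pair, with r = V₁/V₂ = 0.69522,
ln z₀ = (ln z₁ − r·ln z₂)/(1 − r) = (3.3358 − 0.69522×5.7038)/0.30478 = -2.0657 → z₀ = 0.1267 ft
V₃ = V₁ · ln(z₃/z₀)/ln(z₁/z₀) = 12.5 × 7.9711/5.4015 = 18.4465 m/s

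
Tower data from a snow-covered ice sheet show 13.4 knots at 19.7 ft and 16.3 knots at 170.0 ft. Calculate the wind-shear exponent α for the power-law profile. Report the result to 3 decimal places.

α ≈ 0.091

Power law: V₂/V₁ = (z₂/z₁)^α ⇒ α = ln(V₂/V₁) / ln(z₂/z₁)
α = ln(16.3/13.4) / ln(170.0/19.7) = ln(1.2164) / ln(8.6294)
  = 0.19591 / 2.15518 = 0.09090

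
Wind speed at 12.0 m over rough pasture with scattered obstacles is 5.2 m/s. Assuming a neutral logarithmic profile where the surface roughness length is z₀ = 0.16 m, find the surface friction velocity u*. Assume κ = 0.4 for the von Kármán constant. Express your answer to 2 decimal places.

Log law: V(z) = (u*/κ) · ln(z/z₀) ⇒ u* = κ · V / ln(z/z₀)
u* = 0.4 × 5.2 / ln(12.0/0.16) = 0.4 × 5.2 / 4.3175
   = 2.0800 / 4.3175 = 0.4818 m/s

u* ≈ 0.48 m/s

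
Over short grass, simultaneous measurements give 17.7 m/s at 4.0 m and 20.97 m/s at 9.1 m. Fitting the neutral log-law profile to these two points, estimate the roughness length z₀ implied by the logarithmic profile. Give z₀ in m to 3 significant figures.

z₀ ≈ 0.0467 m

Log law: V(z) ∝ ln(z/z₀). With r = V₁/V₂ = 17.7/20.97 = 0.84406,
r · ln(z₂/z₀) = ln(z₁/z₀) ⇒ ln z₀ = (ln z₁ − r·ln z₂)/(1 − r)
ln z₀ = (1.38629 − 0.84406×2.20827) / 0.15594 = -3.0630
z₀ = exp(-3.0630) = 0.04675 m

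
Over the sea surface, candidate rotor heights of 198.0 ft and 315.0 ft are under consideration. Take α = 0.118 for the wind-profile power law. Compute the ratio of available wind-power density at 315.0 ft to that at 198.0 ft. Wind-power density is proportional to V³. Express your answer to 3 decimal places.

Speed ratio: V_B/V_A = (z_B/z_A)^α = (315.0/198.0)^0.118 = (1.5909)^0.118 = 1.05632
Power-density ratio: P_B/P_A = (V_B/V_A)³ = (1.05632)³ = 1.17864

1.179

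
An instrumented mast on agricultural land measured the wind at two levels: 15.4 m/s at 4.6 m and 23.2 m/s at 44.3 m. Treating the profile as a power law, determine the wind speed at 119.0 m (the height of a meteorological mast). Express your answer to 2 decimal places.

27.74 m/s

First find α: α = ln(V₂/V₁)/ln(z₂/z₁) = ln(23.2/15.4)/ln(44.3/4.6) = 0.40978/2.26493 = 0.1809
Extrapolate from 44.3 m to 119.0 m: V₃ = 23.2 × (119.0/44.3)^0.1809 = 23.2 × 1.1958 = 27.7416 m/s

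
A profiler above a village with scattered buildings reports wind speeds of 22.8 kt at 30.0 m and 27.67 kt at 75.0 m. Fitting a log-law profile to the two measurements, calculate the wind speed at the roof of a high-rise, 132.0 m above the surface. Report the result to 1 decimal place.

30.7 kt

Log law: V ∝ ln(z/z₀). From the pair, with r = V₁/V₂ = 0.82400,
ln z₀ = (ln z₁ − r·ln z₂)/(1 − r) = (3.4012 − 0.82400×4.3175)/0.17600 = -0.8886 → z₀ = 0.4112 m
V₃ = V₁ · ln(z₃/z₀)/ln(z₁/z₀) = 22.8 × 5.7714/4.2898 = 30.6746 kt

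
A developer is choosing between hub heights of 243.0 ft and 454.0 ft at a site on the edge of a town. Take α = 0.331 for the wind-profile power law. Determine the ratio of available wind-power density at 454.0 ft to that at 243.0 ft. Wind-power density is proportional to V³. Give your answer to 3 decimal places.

1.860

Speed ratio: V_B/V_A = (z_B/z_A)^α = (454.0/243.0)^0.331 = (1.8683)^0.331 = 1.22984
Power-density ratio: P_B/P_A = (V_B/V_A)³ = (1.22984)³ = 1.86016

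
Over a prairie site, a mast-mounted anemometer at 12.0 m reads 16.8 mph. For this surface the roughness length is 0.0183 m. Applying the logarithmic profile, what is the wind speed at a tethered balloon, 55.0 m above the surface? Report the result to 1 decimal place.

20.7 mph

Log law: V(z) ∝ ln(z/z₀), so V₂/V₁ = ln(z₂/z₀) / ln(z₁/z₀).
ln(55.0/0.0183) = 8.0082, ln(12.0/0.0183) = 6.4858
V₂ = 16.8 × 8.0082/6.4858 = 16.8 × 1.2347 = 20.7435 mph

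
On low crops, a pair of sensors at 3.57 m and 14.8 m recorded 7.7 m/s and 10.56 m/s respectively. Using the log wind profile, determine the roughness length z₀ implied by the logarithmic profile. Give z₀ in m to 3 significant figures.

z₀ ≈ 0.0776 m

Log law: V(z) ∝ ln(z/z₀). With r = V₁/V₂ = 7.7/10.56 = 0.72917,
r · ln(z₂/z₀) = ln(z₁/z₀) ⇒ ln z₀ = (ln z₁ − r·ln z₂)/(1 − r)
ln z₀ = (1.27257 − 0.72917×2.69463) / 0.27083 = -2.5561
z₀ = exp(-2.5561) = 0.07761 m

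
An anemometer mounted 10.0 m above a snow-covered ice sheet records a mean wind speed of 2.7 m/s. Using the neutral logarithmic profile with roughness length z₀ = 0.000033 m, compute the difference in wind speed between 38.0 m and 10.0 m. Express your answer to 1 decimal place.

0.3 m/s

Log law: V₂ = V₁ · ln(z₂/z₀)/ln(z₁/z₀) = 2.7 × 13.9566/12.6216 = 2.9856 m/s
ΔV = 2.9856 − 2.7 = 0.2856 m/s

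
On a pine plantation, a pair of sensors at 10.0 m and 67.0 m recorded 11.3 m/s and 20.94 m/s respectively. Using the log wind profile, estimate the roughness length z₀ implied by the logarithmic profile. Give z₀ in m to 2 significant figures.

z₀ ≈ 1.1 m

Log law: V(z) ∝ ln(z/z₀). With r = V₁/V₂ = 11.3/20.94 = 0.53964,
r · ln(z₂/z₀) = ln(z₁/z₀) ⇒ ln z₀ = (ln z₁ − r·ln z₂)/(1 − r)
ln z₀ = (2.30259 − 0.53964×4.20469) / 0.46036 = 0.0729
z₀ = exp(0.0729) = 1.076 m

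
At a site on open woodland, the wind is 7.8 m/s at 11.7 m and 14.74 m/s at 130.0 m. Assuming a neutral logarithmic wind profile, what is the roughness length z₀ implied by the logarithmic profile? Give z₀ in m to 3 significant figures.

z₀ ≈ 0.781 m

Log law: V(z) ∝ ln(z/z₀). With r = V₁/V₂ = 7.8/14.74 = 0.52917,
r · ln(z₂/z₀) = ln(z₁/z₀) ⇒ ln z₀ = (ln z₁ − r·ln z₂)/(1 − r)
ln z₀ = (2.45959 − 0.52917×4.86753) / 0.47083 = -0.2467
z₀ = exp(-0.2467) = 0.7813 m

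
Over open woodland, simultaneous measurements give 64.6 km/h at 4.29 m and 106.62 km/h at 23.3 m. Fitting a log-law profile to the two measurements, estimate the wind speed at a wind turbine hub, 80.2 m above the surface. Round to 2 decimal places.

137.31 km/h

Log law: V ∝ ln(z/z₀). From the pair, with r = V₁/V₂ = 0.60589,
ln z₀ = (ln z₁ − r·ln z₂)/(1 − r) = (1.4563 − 0.60589×3.1485)/0.39411 = -1.1452 → z₀ = 0.3182 m
V₃ = V₁ · ln(z₃/z₀)/ln(z₁/z₀) = 64.6 × 5.5297/2.6015 = 137.3142 km/h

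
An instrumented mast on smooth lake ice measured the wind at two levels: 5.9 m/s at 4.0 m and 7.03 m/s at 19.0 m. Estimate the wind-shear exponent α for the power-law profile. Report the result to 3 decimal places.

α ≈ 0.112

Power law: V₂/V₁ = (z₂/z₁)^α ⇒ α = ln(V₂/V₁) / ln(z₂/z₁)
α = ln(7.03/5.9) / ln(19.0/4.0) = ln(1.1915) / ln(4.7500)
  = 0.17523 / 1.55814 = 0.11246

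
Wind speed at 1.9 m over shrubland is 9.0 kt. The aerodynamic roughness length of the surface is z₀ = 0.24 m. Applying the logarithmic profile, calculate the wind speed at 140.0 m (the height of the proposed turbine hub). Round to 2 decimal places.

27.70 kt

Log law: V(z) ∝ ln(z/z₀), so V₂/V₁ = ln(z₂/z₀) / ln(z₁/z₀).
ln(140.0/0.24) = 6.3688, ln(1.9/0.24) = 2.0690
V₂ = 9.0 × 6.3688/2.0690 = 9.0 × 3.0782 = 27.7040 kt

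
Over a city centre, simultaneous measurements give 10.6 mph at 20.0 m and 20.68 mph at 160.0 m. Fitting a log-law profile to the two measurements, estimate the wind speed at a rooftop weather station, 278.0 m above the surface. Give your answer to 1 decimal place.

23.4 mph

Log law: V ∝ ln(z/z₀). From the pair, with r = V₁/V₂ = 0.51257,
ln z₀ = (ln z₁ − r·ln z₂)/(1 − r) = (2.9957 − 0.51257×5.0752)/0.48743 = 0.8090 → z₀ = 2.246 m
V₃ = V₁ · ln(z₃/z₀)/ln(z₁/z₀) = 10.6 × 4.8186/2.1867 = 23.3580 mph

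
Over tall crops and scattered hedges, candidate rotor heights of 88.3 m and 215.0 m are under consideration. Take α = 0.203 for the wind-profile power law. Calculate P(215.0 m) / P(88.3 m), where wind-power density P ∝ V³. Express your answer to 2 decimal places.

1.72

Speed ratio: V_B/V_A = (z_B/z_A)^α = (215.0/88.3)^0.203 = (2.4349)^0.203 = 1.19799
Power-density ratio: P_B/P_A = (V_B/V_A)³ = (1.19799)³ = 1.71935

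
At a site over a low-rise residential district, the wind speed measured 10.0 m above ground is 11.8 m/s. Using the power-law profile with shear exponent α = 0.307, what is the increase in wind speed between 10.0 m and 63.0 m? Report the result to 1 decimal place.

Power law: V₂ = V₁ · (z₂/z₁)^α = 11.8 × (6.3000)^0.307 = 20.7625 m/s
ΔV = 20.7625 − 11.8 = 8.9625 m/s

9.0 m/s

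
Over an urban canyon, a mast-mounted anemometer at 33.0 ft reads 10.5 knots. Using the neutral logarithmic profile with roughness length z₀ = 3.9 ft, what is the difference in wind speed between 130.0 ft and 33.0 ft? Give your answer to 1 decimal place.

6.7 knots

Log law: V₂ = V₁ · ln(z₂/z₀)/ln(z₁/z₀) = 10.5 × 3.5066/2.1355 = 17.2411 knots
ΔV = 17.2411 − 10.5 = 6.7411 knots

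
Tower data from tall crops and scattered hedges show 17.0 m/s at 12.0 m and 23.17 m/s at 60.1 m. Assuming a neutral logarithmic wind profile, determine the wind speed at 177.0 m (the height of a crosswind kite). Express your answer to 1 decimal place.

27.3 m/s

Log law: V ∝ ln(z/z₀). From the pair, with r = V₁/V₂ = 0.73371,
ln z₀ = (ln z₁ − r·ln z₂)/(1 − r) = (2.4849 − 0.73371×4.0960)/0.26629 = -1.9541 → z₀ = 0.1417 m
V₃ = V₁ · ln(z₃/z₀)/ln(z₁/z₀) = 17.0 × 7.1303/4.4390 = 27.3066 m/s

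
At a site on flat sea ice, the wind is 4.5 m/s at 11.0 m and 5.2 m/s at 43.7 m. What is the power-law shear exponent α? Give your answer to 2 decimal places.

α ≈ 0.10

Power law: V₂/V₁ = (z₂/z₁)^α ⇒ α = ln(V₂/V₁) / ln(z₂/z₁)
α = ln(5.2/4.5) / ln(43.7/11.0) = ln(1.1556) / ln(3.9727)
  = 0.14458 / 1.37945 = 0.10481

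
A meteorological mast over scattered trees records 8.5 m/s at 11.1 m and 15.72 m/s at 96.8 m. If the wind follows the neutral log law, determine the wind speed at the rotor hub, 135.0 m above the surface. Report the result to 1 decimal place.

16.8 m/s

Log law: V ∝ ln(z/z₀). From the pair, with r = V₁/V₂ = 0.54071,
ln z₀ = (ln z₁ − r·ln z₂)/(1 − r) = (2.4069 − 0.54071×4.5726)/0.45929 = -0.1427 → z₀ = 0.8670 m
V₃ = V₁ · ln(z₃/z₀)/ln(z₁/z₀) = 8.5 × 5.0480/2.5496 = 16.8289 m/s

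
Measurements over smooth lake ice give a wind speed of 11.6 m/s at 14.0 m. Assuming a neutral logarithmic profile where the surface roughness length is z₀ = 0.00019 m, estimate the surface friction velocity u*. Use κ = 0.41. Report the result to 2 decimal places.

Log law: V(z) = (u*/κ) · ln(z/z₀) ⇒ u* = κ · V / ln(z/z₀)
u* = 0.41 × 11.6 / ln(14.0/0.00019) = 0.41 × 11.6 / 11.2075
   = 4.7560 / 11.2075 = 0.4244 m/s

u* ≈ 0.42 m/s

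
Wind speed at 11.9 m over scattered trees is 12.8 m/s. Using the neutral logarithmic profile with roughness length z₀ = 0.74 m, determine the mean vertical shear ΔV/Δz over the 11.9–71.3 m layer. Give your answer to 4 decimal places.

0.1389 m/s/m

Log law: V₂ = V₁ · ln(z₂/z₀)/ln(z₁/z₀) = 12.8 × 4.5680/2.7776 = 21.0504 m/s
ΔV/Δz = (21.0504 − 12.8)/(71.3 − 11.9) = 8.2504/59.4000 = 0.13890 m/s/m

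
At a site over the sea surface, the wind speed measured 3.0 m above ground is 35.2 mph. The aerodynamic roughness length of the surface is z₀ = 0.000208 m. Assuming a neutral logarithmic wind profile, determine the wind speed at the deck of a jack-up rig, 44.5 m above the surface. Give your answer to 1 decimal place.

45.1 mph

Log law: V(z) ∝ ln(z/z₀), so V₂/V₁ = ln(z₂/z₀) / ln(z₁/z₀).
ln(44.5/0.000208) = 12.2735, ln(3.0/0.000208) = 9.5766
V₂ = 35.2 × 12.2735/9.5766 = 35.2 × 1.2816 = 45.1127 mph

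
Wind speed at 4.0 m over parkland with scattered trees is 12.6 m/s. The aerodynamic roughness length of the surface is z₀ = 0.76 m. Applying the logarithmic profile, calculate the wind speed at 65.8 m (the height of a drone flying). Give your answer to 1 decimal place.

Log law: V(z) ∝ ln(z/z₀), so V₂/V₁ = ln(z₂/z₀) / ln(z₁/z₀).
ln(65.8/0.76) = 4.4611, ln(4.0/0.76) = 1.6607
V₂ = 12.6 × 4.4611/1.6607 = 12.6 × 2.6862 = 33.8461 m/s

33.8 m/s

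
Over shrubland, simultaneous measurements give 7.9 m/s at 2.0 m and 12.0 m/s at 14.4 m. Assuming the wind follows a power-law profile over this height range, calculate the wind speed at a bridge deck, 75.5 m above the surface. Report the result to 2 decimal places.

17.04 m/s

First find α: α = ln(V₂/V₁)/ln(z₂/z₁) = ln(12.0/7.9)/ln(14.4/2.0) = 0.41804/1.97408 = 0.2118
Extrapolate from 14.4 m to 75.5 m: V₃ = 12.0 × (75.5/14.4)^0.2118 = 12.0 × 1.4203 = 17.0437 m/s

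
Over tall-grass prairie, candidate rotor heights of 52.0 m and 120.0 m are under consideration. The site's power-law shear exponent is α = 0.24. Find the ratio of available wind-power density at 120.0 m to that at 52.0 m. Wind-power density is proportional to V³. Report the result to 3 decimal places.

1.826

Speed ratio: V_B/V_A = (z_B/z_A)^α = (120.0/52.0)^0.24 = (2.3077)^0.24 = 1.22226
Power-density ratio: P_B/P_A = (V_B/V_A)³ = (1.22226)³ = 1.82595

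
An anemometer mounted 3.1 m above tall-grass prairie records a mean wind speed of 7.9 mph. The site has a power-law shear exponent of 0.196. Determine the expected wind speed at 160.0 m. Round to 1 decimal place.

17.1 mph

Power-law profile: V₂ = V₁ · (z₂/z₁)^α
V₂ = 7.9 × (160.0/3.1)^0.196 = 7.9 × (51.6129)^0.196
    = 7.9 × 2.1662 = 17.1131 mph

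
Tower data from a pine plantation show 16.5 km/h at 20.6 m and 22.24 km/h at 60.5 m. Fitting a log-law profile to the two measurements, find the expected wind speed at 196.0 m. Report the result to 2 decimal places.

28.50 km/h

Log law: V ∝ ln(z/z₀). From the pair, with r = V₁/V₂ = 0.74191,
ln z₀ = (ln z₁ − r·ln z₂)/(1 − r) = (3.0253 − 0.74191×4.1026)/0.25809 = -0.0716 → z₀ = 0.9309 m
V₃ = V₁ · ln(z₃/z₀)/ln(z₁/z₀) = 16.5 × 5.3497/3.0969 = 28.5028 km/h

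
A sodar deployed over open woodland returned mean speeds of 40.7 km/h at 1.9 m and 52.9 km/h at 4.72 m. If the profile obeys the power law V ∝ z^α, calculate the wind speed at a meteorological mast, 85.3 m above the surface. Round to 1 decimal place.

121.8 km/h

First find α: α = ln(V₂/V₁)/ln(z₂/z₁) = ln(52.9/40.7)/ln(4.72/1.9) = 0.26218/0.90995 = 0.2881
Extrapolate from 4.72 m to 85.3 m: V₃ = 52.9 × (85.3/4.72)^0.2881 = 52.9 × 2.3023 = 121.7932 km/h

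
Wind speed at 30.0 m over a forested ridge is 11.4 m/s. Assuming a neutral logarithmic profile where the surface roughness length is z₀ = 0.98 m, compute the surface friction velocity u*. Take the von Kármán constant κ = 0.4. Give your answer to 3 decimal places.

u* ≈ 1.333 m/s

Log law: V(z) = (u*/κ) · ln(z/z₀) ⇒ u* = κ · V / ln(z/z₀)
u* = 0.4 × 11.4 / ln(30.0/0.98) = 0.4 × 11.4 / 3.4214
   = 4.5600 / 3.4214 = 1.3328 m/s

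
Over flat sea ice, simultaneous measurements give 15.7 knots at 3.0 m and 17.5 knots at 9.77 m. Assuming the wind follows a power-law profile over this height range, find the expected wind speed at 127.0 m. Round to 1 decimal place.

22.2 knots

First find α: α = ln(V₂/V₁)/ln(z₂/z₁) = ln(17.5/15.7)/ln(9.77/3.0) = 0.10854/1.18070 = 0.0919
Extrapolate from 9.77 m to 127.0 m: V₃ = 17.5 × (127.0/9.77)^0.0919 = 17.5 × 1.2659 = 22.1533 knots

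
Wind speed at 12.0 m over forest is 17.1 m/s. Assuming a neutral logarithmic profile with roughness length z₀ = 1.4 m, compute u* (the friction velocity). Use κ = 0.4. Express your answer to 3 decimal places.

u* ≈ 3.184 m/s

Log law: V(z) = (u*/κ) · ln(z/z₀) ⇒ u* = κ · V / ln(z/z₀)
u* = 0.4 × 17.1 / ln(12.0/1.4) = 0.4 × 17.1 / 2.1484
   = 6.8400 / 2.1484 = 3.1837 m/s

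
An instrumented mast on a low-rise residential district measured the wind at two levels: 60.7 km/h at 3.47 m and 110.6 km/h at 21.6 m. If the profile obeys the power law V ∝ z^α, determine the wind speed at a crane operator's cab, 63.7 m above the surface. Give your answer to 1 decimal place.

First find α: α = ln(V₂/V₁)/ln(z₂/z₁) = ln(110.6/60.7)/ln(21.6/3.47) = 0.59998/1.82854 = 0.3281
Extrapolate from 21.6 m to 63.7 m: V₃ = 110.6 × (63.7/21.6)^0.3281 = 110.6 × 1.4260 = 157.7130 km/h

157.7 km/h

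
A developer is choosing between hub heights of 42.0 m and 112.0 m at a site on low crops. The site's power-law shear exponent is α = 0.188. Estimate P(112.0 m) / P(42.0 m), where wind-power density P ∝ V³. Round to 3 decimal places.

Speed ratio: V_B/V_A = (z_B/z_A)^α = (112.0/42.0)^0.188 = (2.6667)^0.188 = 1.20249
Power-density ratio: P_B/P_A = (V_B/V_A)³ = (1.20249)³ = 1.73879

1.739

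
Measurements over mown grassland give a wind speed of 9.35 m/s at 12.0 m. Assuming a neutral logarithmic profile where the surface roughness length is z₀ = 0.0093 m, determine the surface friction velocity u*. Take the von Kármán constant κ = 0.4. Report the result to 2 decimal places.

u* ≈ 0.52 m/s

Log law: V(z) = (u*/κ) · ln(z/z₀) ⇒ u* = κ · V / ln(z/z₀)
u* = 0.4 × 9.35 / ln(12.0/0.0093) = 0.4 × 9.35 / 7.1626
   = 3.7400 / 7.1626 = 0.5222 m/s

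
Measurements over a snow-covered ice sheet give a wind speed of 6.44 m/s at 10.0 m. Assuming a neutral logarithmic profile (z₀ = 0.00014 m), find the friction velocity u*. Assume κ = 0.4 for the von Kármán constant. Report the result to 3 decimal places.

u* ≈ 0.230 m/s

Log law: V(z) = (u*/κ) · ln(z/z₀) ⇒ u* = κ · V / ln(z/z₀)
u* = 0.4 × 6.44 / ln(10.0/0.00014) = 0.4 × 6.44 / 11.1765
   = 2.5760 / 11.1765 = 0.2305 m/s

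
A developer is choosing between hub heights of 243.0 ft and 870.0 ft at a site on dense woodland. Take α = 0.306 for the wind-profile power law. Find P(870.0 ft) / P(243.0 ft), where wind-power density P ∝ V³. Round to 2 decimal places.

Speed ratio: V_B/V_A = (z_B/z_A)^α = (870.0/243.0)^0.306 = (3.5802)^0.306 = 1.47740
Power-density ratio: P_B/P_A = (V_B/V_A)³ = (1.47740)³ = 3.22472

3.22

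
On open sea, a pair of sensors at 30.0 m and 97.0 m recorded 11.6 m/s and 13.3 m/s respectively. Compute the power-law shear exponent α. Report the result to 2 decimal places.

Power law: V₂/V₁ = (z₂/z₁)^α ⇒ α = ln(V₂/V₁) / ln(z₂/z₁)
α = ln(13.3/11.6) / ln(97.0/30.0) = ln(1.1466) / ln(3.2333)
  = 0.13676 / 1.17351 = 0.11654

α ≈ 0.12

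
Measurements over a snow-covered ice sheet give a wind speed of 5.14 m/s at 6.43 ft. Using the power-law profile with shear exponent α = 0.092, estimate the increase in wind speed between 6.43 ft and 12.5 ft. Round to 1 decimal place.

0.3 m/s

Power law: V₂ = V₁ · (z₂/z₁)^α = 5.14 × (1.9440)^0.092 = 5.4642 m/s
ΔV = 5.4642 − 5.14 = 0.3242 m/s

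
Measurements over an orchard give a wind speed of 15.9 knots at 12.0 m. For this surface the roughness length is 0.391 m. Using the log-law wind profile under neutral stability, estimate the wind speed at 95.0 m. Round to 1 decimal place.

25.5 knots

Log law: V(z) ∝ ln(z/z₀), so V₂/V₁ = ln(z₂/z₀) / ln(z₁/z₀).
ln(95.0/0.391) = 5.4929, ln(12.0/0.391) = 3.4240
V₂ = 15.9 × 5.4929/3.4240 = 15.9 × 1.6043 = 25.5078 knots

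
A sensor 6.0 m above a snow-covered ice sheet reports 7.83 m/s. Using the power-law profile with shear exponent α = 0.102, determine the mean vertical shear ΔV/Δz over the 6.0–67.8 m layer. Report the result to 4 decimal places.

0.0356 m/s/m

Power law: V₂ = V₁ · (z₂/z₁)^α = 7.83 × (11.3000)^0.102 = 10.0271 m/s
ΔV/Δz = (10.0271 − 7.83)/(67.8 − 6.0) = 2.1971/61.8000 = 0.03555 m/s/m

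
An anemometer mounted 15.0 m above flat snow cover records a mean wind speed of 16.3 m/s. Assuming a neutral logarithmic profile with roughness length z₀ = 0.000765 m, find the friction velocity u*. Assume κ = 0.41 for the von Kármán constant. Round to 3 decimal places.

u* ≈ 0.676 m/s

Log law: V(z) = (u*/κ) · ln(z/z₀) ⇒ u* = κ · V / ln(z/z₀)
u* = 0.41 × 16.3 / ln(15.0/0.000765) = 0.41 × 16.3 / 9.8837
   = 6.6830 / 9.8837 = 0.6762 m/s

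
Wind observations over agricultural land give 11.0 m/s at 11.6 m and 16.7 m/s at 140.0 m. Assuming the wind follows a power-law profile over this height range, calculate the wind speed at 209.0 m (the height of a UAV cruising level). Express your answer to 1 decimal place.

First find α: α = ln(V₂/V₁)/ln(z₂/z₁) = ln(16.7/11.0)/ln(140.0/11.6) = 0.41751/2.49064 = 0.1676
Extrapolate from 140.0 m to 209.0 m: V₃ = 16.7 × (209.0/140.0)^0.1676 = 16.7 × 1.0695 = 17.8603 m/s

17.9 m/s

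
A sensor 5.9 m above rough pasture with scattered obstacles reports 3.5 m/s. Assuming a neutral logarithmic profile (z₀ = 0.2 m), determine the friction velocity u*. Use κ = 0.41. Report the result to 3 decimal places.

Log law: V(z) = (u*/κ) · ln(z/z₀) ⇒ u* = κ · V / ln(z/z₀)
u* = 0.41 × 3.5 / ln(5.9/0.2) = 0.41 × 3.5 / 3.3844
   = 1.4350 / 3.3844 = 0.4240 m/s

u* ≈ 0.424 m/s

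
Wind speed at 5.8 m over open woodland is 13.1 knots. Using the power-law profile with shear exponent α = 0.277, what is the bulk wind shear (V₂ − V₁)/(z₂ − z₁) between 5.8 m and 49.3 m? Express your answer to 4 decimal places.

Power law: V₂ = V₁ · (z₂/z₁)^α = 13.1 × (8.5000)^0.277 = 23.6985 knots
ΔV/Δz = (23.6985 − 13.1)/(49.3 − 5.8) = 10.5985/43.5000 = 0.24364 knots/m

0.2436 knots/m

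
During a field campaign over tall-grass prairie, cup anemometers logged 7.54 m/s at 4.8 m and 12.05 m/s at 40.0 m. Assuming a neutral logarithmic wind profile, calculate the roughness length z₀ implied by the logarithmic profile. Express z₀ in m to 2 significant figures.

z₀ ≈ 0.14 m

Log law: V(z) ∝ ln(z/z₀). With r = V₁/V₂ = 7.54/12.05 = 0.62573,
r · ln(z₂/z₀) = ln(z₁/z₀) ⇒ ln z₀ = (ln z₁ − r·ln z₂)/(1 − r)
ln z₀ = (1.56862 − 0.62573×3.68888) / 0.37427 = -1.9761
z₀ = exp(-1.9761) = 0.1386 m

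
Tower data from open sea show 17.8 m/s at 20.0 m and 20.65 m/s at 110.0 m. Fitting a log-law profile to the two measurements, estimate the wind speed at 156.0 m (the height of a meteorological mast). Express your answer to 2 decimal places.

21.23 m/s

Log law: V ∝ ln(z/z₀). From the pair, with r = V₁/V₂ = 0.86199,
ln z₀ = (ln z₁ − r·ln z₂)/(1 − r) = (2.9957 − 0.86199×4.7005)/0.13801 = -7.6515 → z₀ = 0.0004753 m
V₃ = V₁ · ln(z₃/z₀)/ln(z₁/z₀) = 17.8 × 12.7013/10.6472 = 21.2341 m/s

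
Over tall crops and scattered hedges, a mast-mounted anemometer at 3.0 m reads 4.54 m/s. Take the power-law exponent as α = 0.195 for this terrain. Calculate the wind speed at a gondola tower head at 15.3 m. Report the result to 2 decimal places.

Power-law profile: V₂ = V₁ · (z₂/z₁)^α
V₂ = 4.54 × (15.3/3.0)^0.195 = 4.54 × (5.1000)^0.195
    = 4.54 × 1.3740 = 6.2378 m/s

6.24 m/s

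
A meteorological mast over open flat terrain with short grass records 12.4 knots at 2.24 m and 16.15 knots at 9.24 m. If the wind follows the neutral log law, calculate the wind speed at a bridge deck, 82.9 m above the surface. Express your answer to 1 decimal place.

22.0 knots

Log law: V ∝ ln(z/z₀). From the pair, with r = V₁/V₂ = 0.76780,
ln z₀ = (ln z₁ − r·ln z₂)/(1 − r) = (0.8065 − 0.76780×2.2235)/0.23220 = -3.8793 → z₀ = 0.02067 m
V₃ = V₁ · ln(z₃/z₀)/ln(z₁/z₀) = 12.4 × 8.2969/4.6858 = 21.9563 knots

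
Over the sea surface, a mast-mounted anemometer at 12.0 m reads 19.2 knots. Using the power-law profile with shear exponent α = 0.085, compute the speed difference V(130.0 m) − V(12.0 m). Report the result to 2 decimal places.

Power law: V₂ = V₁ · (z₂/z₁)^α = 19.2 × (10.8333)^0.085 = 23.5102 knots
ΔV = 23.5102 − 19.2 = 4.3102 knots

4.31 knots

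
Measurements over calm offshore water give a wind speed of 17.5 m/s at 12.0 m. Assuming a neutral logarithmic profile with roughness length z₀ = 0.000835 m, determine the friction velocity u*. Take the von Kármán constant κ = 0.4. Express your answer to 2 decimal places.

u* ≈ 0.73 m/s

Log law: V(z) = (u*/κ) · ln(z/z₀) ⇒ u* = κ · V / ln(z/z₀)
u* = 0.4 × 17.5 / ln(12.0/0.000835) = 0.4 × 17.5 / 9.5730
   = 7.0000 / 9.5730 = 0.7312 m/s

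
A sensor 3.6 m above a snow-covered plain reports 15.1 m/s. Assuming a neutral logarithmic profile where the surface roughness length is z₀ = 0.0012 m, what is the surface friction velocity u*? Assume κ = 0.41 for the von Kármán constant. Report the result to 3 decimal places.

Log law: V(z) = (u*/κ) · ln(z/z₀) ⇒ u* = κ · V / ln(z/z₀)
u* = 0.41 × 15.1 / ln(3.6/0.0012) = 0.41 × 15.1 / 8.0064
   = 6.1910 / 8.0064 = 0.7733 m/s

u* ≈ 0.773 m/s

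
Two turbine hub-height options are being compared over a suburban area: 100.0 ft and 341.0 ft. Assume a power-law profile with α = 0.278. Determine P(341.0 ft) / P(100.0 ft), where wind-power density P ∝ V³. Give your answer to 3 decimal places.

Speed ratio: V_B/V_A = (z_B/z_A)^α = (341.0/100.0)^0.278 = (3.4100)^0.278 = 1.40639
Power-density ratio: P_B/P_A = (V_B/V_A)³ = (1.40639)³ = 2.78174

2.782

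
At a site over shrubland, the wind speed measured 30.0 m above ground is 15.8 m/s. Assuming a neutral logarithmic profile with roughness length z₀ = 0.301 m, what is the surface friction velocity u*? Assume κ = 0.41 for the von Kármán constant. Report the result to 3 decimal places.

Log law: V(z) = (u*/κ) · ln(z/z₀) ⇒ u* = κ · V / ln(z/z₀)
u* = 0.41 × 15.8 / ln(30.0/0.301) = 0.41 × 15.8 / 4.6018
   = 6.4780 / 4.6018 = 1.4077 m/s

u* ≈ 1.408 m/s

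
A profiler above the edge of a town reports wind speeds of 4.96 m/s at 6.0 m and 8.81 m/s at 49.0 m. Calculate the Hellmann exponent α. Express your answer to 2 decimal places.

Power law: V₂/V₁ = (z₂/z₁)^α ⇒ α = ln(V₂/V₁) / ln(z₂/z₁)
α = ln(8.81/4.96) / ln(49.0/6.0) = ln(1.7762) / ln(8.1667)
  = 0.57448 / 2.10006 = 0.27355

α ≈ 0.27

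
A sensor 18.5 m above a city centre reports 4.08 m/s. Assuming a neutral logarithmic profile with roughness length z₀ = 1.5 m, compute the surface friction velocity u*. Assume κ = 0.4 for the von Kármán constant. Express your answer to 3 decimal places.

u* ≈ 0.650 m/s

Log law: V(z) = (u*/κ) · ln(z/z₀) ⇒ u* = κ · V / ln(z/z₀)
u* = 0.4 × 4.08 / ln(18.5/1.5) = 0.4 × 4.08 / 2.5123
   = 1.6320 / 2.5123 = 0.6496 m/s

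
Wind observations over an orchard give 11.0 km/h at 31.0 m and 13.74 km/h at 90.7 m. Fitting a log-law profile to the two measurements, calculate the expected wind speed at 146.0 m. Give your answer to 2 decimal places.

14.95 km/h

Log law: V ∝ ln(z/z₀). From the pair, with r = V₁/V₂ = 0.80058,
ln z₀ = (ln z₁ − r·ln z₂)/(1 − r) = (3.4340 − 0.80058×4.5076)/0.19942 = -0.8760 → z₀ = 0.4165 m
V₃ = V₁ · ln(z₃/z₀)/ln(z₁/z₀) = 11.0 × 5.8596/4.3100 = 14.9550 km/h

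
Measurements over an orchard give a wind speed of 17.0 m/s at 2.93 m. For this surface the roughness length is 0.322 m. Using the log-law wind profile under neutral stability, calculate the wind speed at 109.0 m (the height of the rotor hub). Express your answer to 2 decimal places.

Log law: V(z) ∝ ln(z/z₀), so V₂/V₁ = ln(z₂/z₀) / ln(z₁/z₀).
ln(109.0/0.322) = 5.8246, ln(2.93/0.322) = 2.2082
V₂ = 17.0 × 5.8246/2.2082 = 17.0 × 2.6377 = 44.8406 m/s

44.84 m/s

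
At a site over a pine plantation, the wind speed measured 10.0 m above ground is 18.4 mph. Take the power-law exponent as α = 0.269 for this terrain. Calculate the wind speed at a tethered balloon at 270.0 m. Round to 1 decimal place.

44.7 mph

Power-law profile: V₂ = V₁ · (z₂/z₁)^α
V₂ = 18.4 × (270.0/10.0)^0.269 = 18.4 × (27.0000)^0.269
    = 18.4 × 2.4268 = 44.6534 mph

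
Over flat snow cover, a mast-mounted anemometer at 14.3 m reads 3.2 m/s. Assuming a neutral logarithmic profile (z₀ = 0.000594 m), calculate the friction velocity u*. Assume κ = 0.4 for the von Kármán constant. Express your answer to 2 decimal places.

Log law: V(z) = (u*/κ) · ln(z/z₀) ⇒ u* = κ · V / ln(z/z₀)
u* = 0.4 × 3.2 / ln(14.3/0.000594) = 0.4 × 3.2 / 10.0889
   = 1.2800 / 10.0889 = 0.1269 m/s

u* ≈ 0.13 m/s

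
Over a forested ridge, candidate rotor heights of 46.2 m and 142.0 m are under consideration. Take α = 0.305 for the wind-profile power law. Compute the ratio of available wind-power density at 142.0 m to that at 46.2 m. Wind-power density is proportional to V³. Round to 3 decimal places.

Speed ratio: V_B/V_A = (z_B/z_A)^α = (142.0/46.2)^0.305 = (3.0736)^0.305 = 1.40842
Power-density ratio: P_B/P_A = (V_B/V_A)³ = (1.40842)³ = 2.79381

2.794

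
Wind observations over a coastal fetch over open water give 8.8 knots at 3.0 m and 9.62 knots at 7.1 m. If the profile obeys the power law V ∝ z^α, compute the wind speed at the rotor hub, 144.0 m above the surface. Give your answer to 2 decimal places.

First find α: α = ln(V₂/V₁)/ln(z₂/z₁) = ln(9.62/8.8)/ln(7.1/3.0) = 0.08909/0.86148 = 0.1034
Extrapolate from 7.1 m to 144.0 m: V₃ = 9.62 × (144.0/7.1)^0.1034 = 9.62 × 1.3651 = 13.1327 knots

13.13 knots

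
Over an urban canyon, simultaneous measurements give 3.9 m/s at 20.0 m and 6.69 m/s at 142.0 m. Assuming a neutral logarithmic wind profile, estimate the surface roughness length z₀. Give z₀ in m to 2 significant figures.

z₀ ≈ 1.3 m

Log law: V(z) ∝ ln(z/z₀). With r = V₁/V₂ = 3.9/6.69 = 0.58296,
r · ln(z₂/z₀) = ln(z₁/z₀) ⇒ ln z₀ = (ln z₁ − r·ln z₂)/(1 − r)
ln z₀ = (2.99573 − 0.58296×4.95583) / 0.41704 = 0.2558
z₀ = exp(0.2558) = 1.292 m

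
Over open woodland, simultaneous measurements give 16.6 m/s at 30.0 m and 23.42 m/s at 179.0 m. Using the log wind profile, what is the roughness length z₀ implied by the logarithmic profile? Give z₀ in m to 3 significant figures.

Log law: V(z) ∝ ln(z/z₀). With r = V₁/V₂ = 16.6/23.42 = 0.70880,
r · ln(z₂/z₀) = ln(z₁/z₀) ⇒ ln z₀ = (ln z₁ − r·ln z₂)/(1 − r)
ln z₀ = (3.40120 − 0.70880×5.18739) / 0.29120 = -0.9464
z₀ = exp(-0.9464) = 0.3881 m

z₀ ≈ 0.388 m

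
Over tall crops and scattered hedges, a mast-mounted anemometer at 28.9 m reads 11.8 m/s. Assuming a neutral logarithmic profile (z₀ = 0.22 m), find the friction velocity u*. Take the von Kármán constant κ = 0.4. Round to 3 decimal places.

u* ≈ 0.968 m/s

Log law: V(z) = (u*/κ) · ln(z/z₀) ⇒ u* = κ · V / ln(z/z₀)
u* = 0.4 × 11.8 / ln(28.9/0.22) = 0.4 × 11.8 / 4.8780
   = 4.7200 / 4.8780 = 0.9676 m/s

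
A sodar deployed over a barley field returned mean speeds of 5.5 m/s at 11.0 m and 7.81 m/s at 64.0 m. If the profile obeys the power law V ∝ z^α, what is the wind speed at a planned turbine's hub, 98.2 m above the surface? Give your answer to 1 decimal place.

First find α: α = ln(V₂/V₁)/ln(z₂/z₁) = ln(7.81/5.5)/ln(64.0/11.0) = 0.35066/1.76099 = 0.1991
Extrapolate from 64.0 m to 98.2 m: V₃ = 7.81 × (98.2/64.0)^0.1991 = 7.81 × 1.0890 = 8.5050 m/s

8.5 m/s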